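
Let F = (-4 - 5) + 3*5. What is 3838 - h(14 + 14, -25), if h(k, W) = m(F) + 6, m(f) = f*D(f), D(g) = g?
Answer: 3796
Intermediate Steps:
F = 6 (F = -9 + 15 = 6)
m(f) = f**2 (m(f) = f*f = f**2)
h(k, W) = 42 (h(k, W) = 6**2 + 6 = 36 + 6 = 42)
3838 - h(14 + 14, -25) = 3838 - 1*42 = 3838 - 42 = 3796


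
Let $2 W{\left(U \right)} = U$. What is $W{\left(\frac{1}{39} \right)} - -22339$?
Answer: $\frac{1742443}{78} \approx 22339.0$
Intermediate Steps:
$W{\left(U \right)} = \frac{U}{2}$
$W{\left(\frac{1}{39} \right)} - -22339 = \frac{1}{2 \cdot 39} - -22339 = \frac{1}{2} \cdot \frac{1}{39} + 22339 = \frac{1}{78} + 22339 = \frac{1742443}{78}$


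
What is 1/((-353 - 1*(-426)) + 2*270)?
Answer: 1/613 ≈ 0.0016313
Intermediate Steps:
1/((-353 - 1*(-426)) + 2*270) = 1/((-353 + 426) + 540) = 1/(73 + 540) = 1/613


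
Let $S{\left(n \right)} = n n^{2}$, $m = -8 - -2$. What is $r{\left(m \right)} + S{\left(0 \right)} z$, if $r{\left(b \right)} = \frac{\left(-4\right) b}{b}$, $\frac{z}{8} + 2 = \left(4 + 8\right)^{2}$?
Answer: $-4$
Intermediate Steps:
$z = 1136$ ($z = -16 + 8 \left(4 + 8\right)^{2} = -16 + 8 \cdot 12^{2} = -16 + 8 \cdot 144 = -16 + 1152 = 1136$)
$m = -6$ ($m = -8 + 2 = -6$)
$S{\left(n \right)} = n^{3}$
$r{\left(b \right)} = -4$
$r{\left(m \right)} + S{\left(0 \right)} z = -4 + 0^{3} \cdot 1136 = -4 + 0 \cdot 1136 = -4 + 0 = -4$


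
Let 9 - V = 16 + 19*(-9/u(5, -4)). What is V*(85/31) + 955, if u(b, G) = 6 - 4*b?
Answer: 391605/434 ≈ 902.32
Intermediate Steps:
V = -269/14 (V = 9 - (16 + 19*(-9/(6 - 4*5))) = 9 - (16 + 19*(-9/(6 - 20))) = 9 - (16 + 19*(-9/(-14))) = 9 - (16 + 19*(-9*(-1/14))) = 9 - (16 + 19*(9/14)) = 9 - (16 + 171/14) = 9 - 1*395/14 = 9 - 395/14 = -269/14 ≈ -19.214)
V*(85/31) + 955 = -22865/(14*31) + 955 = -269/14*85/31 + 955 = -22865/434 + 955 = 391605/434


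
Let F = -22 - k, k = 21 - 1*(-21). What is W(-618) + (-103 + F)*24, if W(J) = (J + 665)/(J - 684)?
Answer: -5218463/1302 ≈ -4008.0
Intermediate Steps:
k = 42 (k = 21 + 21 = 42)
W(J) = (665 + J)/(-684 + J)
F = -64 (F = -22 - 1*42 = -22 - 42 = -64)
W(-618) + (-103 + F)*24 = (665 - 618)/(-684 - 618) + (-103 - 64)*24 = 47/(-1302) - 167*24 = -1/1302*47 - 4008 = -47/1302 - 4008 = -5218463/1302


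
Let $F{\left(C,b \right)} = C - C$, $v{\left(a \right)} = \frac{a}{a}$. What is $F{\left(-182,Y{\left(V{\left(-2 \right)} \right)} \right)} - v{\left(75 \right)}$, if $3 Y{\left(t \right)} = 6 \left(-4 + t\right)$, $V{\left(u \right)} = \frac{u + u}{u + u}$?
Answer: $-1$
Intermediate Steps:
$V{\left(u \right)} = 1$ ($V{\left(u \right)} = \frac{2 u}{2 u} = 2 u \frac{1}{2 u} = 1$)
$Y{\left(t \right)} = -8 + 2 t$ ($Y{\left(t \right)} = \frac{6 \left(-4 + t\right)}{3} = \frac{-24 + 6 t}{3} = -8 + 2 t$)
$v{\left(a \right)} = 1$
$F{\left(C,b \right)} = 0$
$F{\left(-182,Y{\left(V{\left(-2 \right)} \right)} \right)} - v{\left(75 \right)} = 0 - 1 = -1$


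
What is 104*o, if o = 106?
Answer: 11024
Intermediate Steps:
104*o = 104*106 = 11024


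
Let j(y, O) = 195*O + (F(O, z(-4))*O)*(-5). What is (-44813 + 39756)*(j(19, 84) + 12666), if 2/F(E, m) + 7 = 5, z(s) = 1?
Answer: -149009562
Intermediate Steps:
F(E, m) = -1 (F(E, m) = 2/(-7 + 5) = 2/(-2) = 2*(-½) = -1)
j(y, O) = 200*O (j(y, O) = 195*O - O*(-5) = 195*O + 5*O = 200*O)
(-44813 + 39756)*(j(19, 84) + 12666) = (-44813 + 39756)*(200*84 + 12666) = -5057*(16800 + 12666) = -5057*29466 = -149009562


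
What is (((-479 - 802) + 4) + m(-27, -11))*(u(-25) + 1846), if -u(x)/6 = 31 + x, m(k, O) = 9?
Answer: -2295080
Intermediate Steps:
u(x) = -186 - 6*x (u(x) = -6*(31 + x) = -186 - 6*x)
(((-479 - 802) + 4) + m(-27, -11))*(u(-25) + 1846) = (((-479 - 802) + 4) + 9)*((-186 - 6*(-25)) + 1846) = ((-1281 + 4) + 9)*((-186 + 150) + 1846) = (-1277 + 9)*(-36 + 1846) = -1268*1810 = -2295080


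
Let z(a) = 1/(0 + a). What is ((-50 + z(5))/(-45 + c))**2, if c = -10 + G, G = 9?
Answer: 62001/52900 ≈ 1.1720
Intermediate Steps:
c = -1 (c = -10 + 9 = -1)
z(a) = 1/a
((-50 + z(5))/(-45 + c))**2 = ((-50 + 1/5)/(-45 - 1))**2 = ((-50 + 1/5)/(-46))**2 = (-249/5*(-1/46))**2 = (249/230)**2 = 62001/52900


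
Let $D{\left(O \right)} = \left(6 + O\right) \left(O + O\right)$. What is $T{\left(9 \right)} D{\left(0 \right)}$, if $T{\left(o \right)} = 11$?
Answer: $0$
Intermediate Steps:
$D{\left(O \right)} = 2 O \left(6 + O\right)$ ($D{\left(O \right)} = \left(6 + O\right) 2 O = 2 O \left(6 + O\right)$)
$T{\left(9 \right)} D{\left(0 \right)} = 11 \cdot 2 \cdot 0 \left(6 + 0\right) = 11 \cdot 2 \cdot 0 \cdot 6 = 11 \cdot 0 = 0$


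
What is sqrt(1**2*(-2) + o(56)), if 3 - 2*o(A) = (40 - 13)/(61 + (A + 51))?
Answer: I*sqrt(455)/28 ≈ 0.76181*I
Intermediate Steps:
o(A) = 3/2 - 27/(2*(112 + A)) (o(A) = 3/2 - (40 - 13)/(2*(61 + (A + 51))) = 3/2 - 27/(2*(61 + (51 + A))) = 3/2 - 27/(2*(112 + A)))
sqrt(1**2*(-2) + o(56)) = sqrt(1**2*(-2) + 3*(103 + 56)/(2*(112 + 56))) = sqrt(1*(-2) + (3/2)*159/168) = sqrt(-2 + (3/2)*(1/168)*159) = sqrt(-2 + 159/112) = sqrt(-65/112) = I*sqrt(455)/28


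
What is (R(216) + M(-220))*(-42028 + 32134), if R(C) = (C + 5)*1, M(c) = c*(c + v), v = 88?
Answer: -289508334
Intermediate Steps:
M(c) = c*(88 + c) (M(c) = c*(c + 88) = c*(88 + c))
R(C) = 5 + C (R(C) = (5 + C)*1 = 5 + C)
(R(216) + M(-220))*(-42028 + 32134) = ((5 + 216) - 220*(88 - 220))*(-42028 + 32134) = (221 - 220*(-132))*(-9894) = (221 + 29040)*(-9894) = 29261*(-9894) = -289508334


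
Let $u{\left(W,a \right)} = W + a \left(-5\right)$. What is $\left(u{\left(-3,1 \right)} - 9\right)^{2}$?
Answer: $289$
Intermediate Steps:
$u{\left(W,a \right)} = W - 5 a$
$\left(u{\left(-3,1 \right)} - 9\right)^{2} = \left(\left(-3 - 5\right) - 9\right)^{2} = \left(-8 - 9\right)^{2} = \left(-17\right)^{2} = 289$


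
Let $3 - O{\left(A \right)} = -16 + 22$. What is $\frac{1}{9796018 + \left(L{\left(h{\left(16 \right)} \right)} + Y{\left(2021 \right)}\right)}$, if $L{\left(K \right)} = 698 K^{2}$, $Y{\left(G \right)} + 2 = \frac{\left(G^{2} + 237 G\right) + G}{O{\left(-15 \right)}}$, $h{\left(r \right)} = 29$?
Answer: $\frac{1}{8861221} \approx 1.1285 \cdot 10^{-7}$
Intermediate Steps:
$O{\left(A \right)} = -3$ ($O{\left(A \right)} = 3 - \left(-16 + 22\right) = 3 - 6 = -3$)
$Y{\left(G \right)} = -2 - \frac{238 G}{3} - \frac{G^{2}}{3}$ ($Y{\left(G \right)} = -2 + \frac{\left(G^{2} + 237 G\right) + G}{-3} = -2 + \left(G^{2} + 238 G\right) \left(- \frac{1}{3}\right) = -2 - \left(\frac{G^{2}}{3} + \frac{238 G}{3}\right) = -2 - \frac{238 G}{3} - \frac{G^{2}}{3}$)
$\frac{1}{9796018 + \left(L{\left(h{\left(16 \right)} \right)} + Y{\left(2021 \right)}\right)} = \frac{1}{9796018 + \left(698 \cdot 29^{2} - \left(\frac{481004}{3} + \frac{4084441}{3}\right)\right)} = \frac{1}{9796018 + \left(698 \cdot 841 - 1521815\right)} = \frac{1}{9796018 + \left(587018 - 1521815\right)} = \frac{1}{9796018 - 934797} = \frac{1}{8861221}$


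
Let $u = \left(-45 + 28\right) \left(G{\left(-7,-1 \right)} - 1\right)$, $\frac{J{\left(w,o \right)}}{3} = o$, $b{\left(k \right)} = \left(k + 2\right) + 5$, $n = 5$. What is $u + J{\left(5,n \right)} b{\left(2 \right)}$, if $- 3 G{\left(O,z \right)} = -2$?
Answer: $\frac{422}{3} \approx 140.67$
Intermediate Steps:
$G{\left(O,z \right)} = \frac{2}{3}$ ($G{\left(O,z \right)} = \left(- \frac{1}{3}\right) \left(-2\right) = \frac{2}{3}$)
$b{\left(k \right)} = 7 + k$ ($b{\left(k \right)} = \left(2 + k\right) + 5 = 7 + k$)
$J{\left(w,o \right)} = 3 o$
$u = \frac{17}{3}$ ($u = \left(-45 + 28\right) \left(\frac{2}{3} - 1\right) = \left(-17\right) \left(- \frac{1}{3}\right) = \frac{17}{3} \approx 5.6667$)
$u + J{\left(5,n \right)} b{\left(2 \right)} = \frac{17}{3} + 3 \cdot 5 \left(7 + 2\right) = \frac{17}{3} + 15 \cdot 9 = \frac{17}{3} + 135 = \frac{422}{3}$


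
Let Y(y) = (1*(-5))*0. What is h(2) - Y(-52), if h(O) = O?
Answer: 2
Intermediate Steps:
Y(y) = 0 (Y(y) = -5*0 = 0)
h(2) - Y(-52) = 2 - 1*0 = 2 + 0 = 2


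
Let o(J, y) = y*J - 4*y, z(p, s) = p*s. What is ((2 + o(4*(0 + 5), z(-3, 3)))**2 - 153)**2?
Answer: 400440121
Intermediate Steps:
o(J, y) = -4*y + J*y (o(J, y) = J*y - 4*y = -4*y + J*y)
((2 + o(4*(0 + 5), z(-3, 3)))**2 - 153)**2 = ((2 + (-3*3)*(-4 + 4*(0 + 5)))**2 - 153)**2 = ((2 - 9*(-4 + 4*5))**2 - 153)**2 = ((2 - 9*(-4 + 20))**2 - 153)**2 = ((2 - 9*16)**2 - 153)**2 = ((2 - 144)**2 - 153)**2 = ((-142)**2 - 153)**2 = (20164 - 153)**2 = 20011**2 = 400440121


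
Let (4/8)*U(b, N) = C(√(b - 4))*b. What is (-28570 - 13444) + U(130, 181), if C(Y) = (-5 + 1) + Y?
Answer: -43054 + 780*√14 ≈ -40136.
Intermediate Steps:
C(Y) = -4 + Y
U(b, N) = 2*b*(-4 + √(-4 + b)) (U(b, N) = 2*((-4 + √(b - 4))*b) = 2*((-4 + √(-4 + b))*b) = 2*(b*(-4 + √(-4 + b))) = 2*b*(-4 + √(-4 + b)))
(-28570 - 13444) + U(130, 181) = (-28570 - 13444) + 2*130*(-4 + √(-4 + 130)) = -42014 + 2*130*(-4 + √126) = -42014 + 2*130*(-4 + 3*√14) = -42014 + (-1040 + 780*√14) = -43054 + 780*√14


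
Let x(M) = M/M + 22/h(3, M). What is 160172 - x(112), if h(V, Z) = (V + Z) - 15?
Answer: 8008539/50 ≈ 1.6017e+5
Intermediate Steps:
h(V, Z) = -15 + V + Z
x(M) = 1 + 22/(-12 + M) (x(M) = M/M + 22/(-15 + 3 + M) = 1 + 22/(-12 + M))
160172 - x(112) = 160172 - (10 + 112)/(-12 + 112) = 160172 - 122/100 = 160172 - 1*61/50 = 160172 - 61/50 = 8008539/50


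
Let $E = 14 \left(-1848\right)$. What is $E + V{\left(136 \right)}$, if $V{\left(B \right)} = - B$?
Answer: $-26008$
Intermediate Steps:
$E = -25872$
$E + V{\left(136 \right)} = -25872 - 136 = -26008$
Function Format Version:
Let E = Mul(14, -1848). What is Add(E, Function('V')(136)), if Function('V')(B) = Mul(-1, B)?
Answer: -26008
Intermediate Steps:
E = -25872
Add(E, Function('V')(136)) = Add(-25872, Mul(-1, 136)) = Add(-25872, -136) = -26008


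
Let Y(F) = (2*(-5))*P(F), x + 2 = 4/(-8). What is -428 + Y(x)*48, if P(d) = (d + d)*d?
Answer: -6428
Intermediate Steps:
x = -5/2 (x = -2 + 4/(-8) = -2 + 4*(-⅛) = -2 - ½ = -5/2 ≈ -2.5000)
P(d) = 2*d² (P(d) = (2*d)*d = 2*d²)
Y(F) = -20*F² (Y(F) = (2*(-5))*(2*F²) = -20*F²)
-428 + Y(x)*48 = -428 - 20*(-5/2)²*48 = -428 - 20*25/4*48 = -428 - 125*48 = -428 - 6000 = -6428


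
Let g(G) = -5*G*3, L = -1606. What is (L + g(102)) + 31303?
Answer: 28167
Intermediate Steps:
g(G) = -15*G
(L + g(102)) + 31303 = (-1606 - 15*102) + 31303 = (-1606 - 1530) + 31303 = -3136 + 31303 = 28167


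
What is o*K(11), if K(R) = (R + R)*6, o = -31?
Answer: -4092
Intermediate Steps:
K(R) = 12*R (K(R) = (2*R)*6 = 12*R)
o*K(11) = -372*11 = -31*132 = -4092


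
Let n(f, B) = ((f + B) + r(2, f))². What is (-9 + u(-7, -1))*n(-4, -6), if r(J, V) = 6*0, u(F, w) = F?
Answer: -1600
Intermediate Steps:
r(J, V) = 0
n(f, B) = (B + f)² (n(f, B) = ((f + B) + 0)² = ((B + f) + 0)² = (B + f)²)
(-9 + u(-7, -1))*n(-4, -6) = (-9 - 7)*(-6 - 4)² = -16*(-10)² = -16*100 = -1600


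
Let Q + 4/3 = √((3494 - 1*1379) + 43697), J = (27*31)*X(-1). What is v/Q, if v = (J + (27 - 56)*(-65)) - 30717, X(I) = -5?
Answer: -99051/103073 - 297153*√11453/206146 ≈ -155.23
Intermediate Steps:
J = -4185 (J = (27*31)*(-5) = 837*(-5) = -4185)
Q = -4/3 + 2*√11453 (Q = -4/3 + √((3494 - 1*1379) + 43697) = -4/3 + √((3494 - 1379) + 43697) = -4/3 + √(2115 + 43697) = -4/3 + √45812 = -4/3 + 2*√11453 ≈ 212.70)
v = -33017 (v = (-4185 + (27 - 56)*(-65)) - 30717 = (-4185 - 29*(-65)) - 30717 = (-4185 + 1885) - 30717 = -2300 - 30717 = -33017)
v/Q = -33017/(-4/3 + 2*√11453)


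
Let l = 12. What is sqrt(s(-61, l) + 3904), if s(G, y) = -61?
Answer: 3*sqrt(427) ≈ 61.992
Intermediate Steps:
sqrt(s(-61, l) + 3904) = sqrt(-61 + 3904) = sqrt(3843) = 3*sqrt(427)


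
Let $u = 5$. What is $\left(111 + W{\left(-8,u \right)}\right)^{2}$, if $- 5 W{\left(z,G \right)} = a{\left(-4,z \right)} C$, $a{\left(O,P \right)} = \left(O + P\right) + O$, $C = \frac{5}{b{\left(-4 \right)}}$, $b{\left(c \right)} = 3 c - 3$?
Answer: $\frac{2719201}{225} \approx 12085.0$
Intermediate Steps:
$b{\left(c \right)} = -3 + 3 c$
$C = - \frac{1}{3}$ ($C = \frac{5}{-3 + 3 \left(-4\right)} = \frac{5}{-3 - 12} = \frac{5}{-15} = 5 \left(- \frac{1}{15}\right) = - \frac{1}{3} \approx -0.33333$)
$a{\left(O,P \right)} = P + 2 O$
$W{\left(z,G \right)} = - \frac{8}{15} + \frac{z}{15}$ ($W{\left(z,G \right)} = - \frac{\left(z + 2 \left(-4\right)\right) \left(- \frac{1}{3}\right)}{5} = - \frac{\left(z - 8\right) \left(- \frac{1}{3}\right)}{5} = - \frac{\left(-8 + z\right) \left(- \frac{1}{3}\right)}{5} = - \frac{\frac{8}{3} - \frac{z}{3}}{5} = - \frac{8}{15} + \frac{z}{15}$)
$\left(111 + W{\left(-8,u \right)}\right)^{2} = \left(111 + \left(- \frac{8}{15} + \frac{1}{15} \left(-8\right)\right)\right)^{2} = \left(111 - \frac{16}{15}\right)^{2} = \left(\frac{1649}{15}\right)^{2} = \frac{2719201}{225}$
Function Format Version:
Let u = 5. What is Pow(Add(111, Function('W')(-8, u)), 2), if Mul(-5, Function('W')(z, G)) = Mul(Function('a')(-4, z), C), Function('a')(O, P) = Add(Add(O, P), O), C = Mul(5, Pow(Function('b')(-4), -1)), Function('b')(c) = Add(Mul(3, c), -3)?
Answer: Rational(2719201, 225) ≈ 12085.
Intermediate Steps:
Function('b')(c) = Add(-3, Mul(3, c))
C = Rational(-1, 3) (C = Mul(5, Pow(Add(-3, Mul(3, -4)), -1)) = Mul(5, Pow(Add(-3, -12), -1)) = Mul(5, Pow(-15, -1)) = Mul(5, Rational(-1, 15)) = Rational(-1, 3) ≈ -0.33333)
Function('a')(O, P) = Add(P, Mul(2, O))
Function('W')(z, G) = Add(Rational(-8, 15), Mul(Rational(1, 15), z)) (Function('W')(z, G) = Mul(Rational(-1, 5), Mul(Add(z, Mul(2, -4)), Rational(-1, 3))) = Mul(Rational(-1, 5), Mul(Add(z, -8), Rational(-1, 3))) = Mul(Rational(-1, 5), Mul(Add(-8, z), Rational(-1, 3))) = Mul(Rational(-1, 5), Add(Rational(8, 3), Mul(Rational(-1, 3), z))) = Add(Rational(-8, 15), Mul(Rational(1, 15), z)))
Pow(Add(111, Function('W')(-8, u)), 2) = Pow(Add(111, Add(Rational(-8, 15), Mul(Rational(1, 15), -8))), 2) = Pow(Add(111, Add(Rational(-8, 15), Rational(-8, 15))), 2) = Pow(Add(111, Rational(-16, 15)), 2) = Pow(Rational(1649, 15), 2) = Rational(2719201, 225)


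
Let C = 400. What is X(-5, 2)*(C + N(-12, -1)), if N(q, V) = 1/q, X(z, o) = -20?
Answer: -23995/3 ≈ -7998.3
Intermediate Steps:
X(-5, 2)*(C + N(-12, -1)) = -20*(400 + 1/(-12)) = -20*(400 - 1/12) = -20*4799/12 = -23995/3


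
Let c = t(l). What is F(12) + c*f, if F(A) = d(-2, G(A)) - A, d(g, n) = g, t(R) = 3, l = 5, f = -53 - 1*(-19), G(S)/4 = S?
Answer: -116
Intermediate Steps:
G(S) = 4*S
f = -34 (f = -53 + 19 = -34)
c = 3
F(A) = -2 - A
F(12) + c*f = (-2 - 1*12) + 3*(-34) = (-2 - 12) - 102 = -14 - 102 = -116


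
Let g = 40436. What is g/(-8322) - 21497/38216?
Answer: -862100105/159016776 ≈ -5.4214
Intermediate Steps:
g/(-8322) - 21497/38216 = 40436/(-8322) - 21497/38216 = 40436*(-1/8322) - 21497*1/38216 = -20218/4161 - 21497/38216 = -862100105/159016776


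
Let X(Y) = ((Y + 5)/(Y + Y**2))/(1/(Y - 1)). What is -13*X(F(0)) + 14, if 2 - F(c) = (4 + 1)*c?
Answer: -7/6 ≈ -1.1667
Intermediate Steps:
F(c) = 2 - 5*c (F(c) = 2 - (4 + 1)*c = 2 - 5*c)
X(Y) = (-1 + Y)*(5 + Y)/(Y + Y**2) (X(Y) = ((5 + Y)/(Y + Y**2))/(1/(-1 + Y)) = ((5 + Y)/(Y + Y**2))*(-1 + Y) = (-1 + Y)*(5 + Y)/(Y + Y**2))
-13*X(F(0)) + 14 = -13*(-5 + (2 - 5*0)**2 + 4*(2 - 5*0))/((2 - 5*0)*(1 + (2 - 5*0))) + 14 = -13*(-5 + (2 + 0)**2 + 4*(2 + 0))/((2 + 0)*(1 + (2 + 0))) + 14 = -13*(-5 + 2**2 + 4*2)/(2*(1 + 2)) + 14 = -13*(-5 + 4 + 8)/(2*3) + 14 = -13*7/(2*3) + 14 = -13*7/6 + 14 = -91/6 + 14 = -7/6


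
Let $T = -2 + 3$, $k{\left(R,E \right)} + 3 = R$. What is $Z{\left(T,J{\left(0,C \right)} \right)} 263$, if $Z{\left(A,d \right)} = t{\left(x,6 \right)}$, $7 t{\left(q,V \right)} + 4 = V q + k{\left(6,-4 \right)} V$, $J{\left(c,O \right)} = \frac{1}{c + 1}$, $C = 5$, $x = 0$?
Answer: $526$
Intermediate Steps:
$J{\left(c,O \right)} = \frac{1}{1 + c}$
$k{\left(R,E \right)} = -3 + R$
$t{\left(q,V \right)} = - \frac{4}{7} + \frac{3 V}{7} + \frac{V q}{7}$ ($t{\left(q,V \right)} = - \frac{4}{7} + \frac{V q + \left(-3 + 6\right) V}{7} = - \frac{4}{7} + \frac{V q + 3 V}{7} = - \frac{4}{7} + \frac{3 V + V q}{7} = - \frac{4}{7} + \left(\frac{3 V}{7} + \frac{V q}{7}\right) = - \frac{4}{7} + \frac{3 V}{7} + \frac{V q}{7}$)
$T = 1$
$Z{\left(A,d \right)} = 2$ ($Z{\left(A,d \right)} = - \frac{4}{7} + \frac{3}{7} \cdot 6 + \frac{1}{7} \cdot 6 \cdot 0 = - \frac{4}{7} + \frac{18}{7} + 0 = 2$)
$Z{\left(T,J{\left(0,C \right)} \right)} 263 = 2 \cdot 263 = 526$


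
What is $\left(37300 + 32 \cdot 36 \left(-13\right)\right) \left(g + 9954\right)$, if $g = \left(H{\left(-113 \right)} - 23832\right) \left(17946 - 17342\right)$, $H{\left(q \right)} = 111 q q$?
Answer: $18790116648888$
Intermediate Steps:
$H{\left(q \right)} = 111 q^{2}$
$g = 841690308$ ($g = \left(111 \left(-113\right)^{2} - 23832\right) \left(17946 - 17342\right) = \left(111 \cdot 12769 - 23832\right) 604 = \left(1417359 - 23832\right) 604 = 1393527 \cdot 604 = 841690308$)
$\left(37300 + 32 \cdot 36 \left(-13\right)\right) \left(g + 9954\right) = \left(37300 + 32 \cdot 36 \left(-13\right)\right) \left(841690308 + 9954\right) = \left(37300 + 1152 \left(-13\right)\right) 841700262 = \left(37300 - 14976\right) 841700262 = 22324 \cdot 841700262 = 18790116648888$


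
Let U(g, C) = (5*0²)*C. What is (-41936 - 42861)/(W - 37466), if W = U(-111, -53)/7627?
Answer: 84797/37466 ≈ 2.2633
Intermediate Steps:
U(g, C) = 0 (U(g, C) = (5*0)*C = 0*C = 0)
W = 0 (W = 0/7627 = 0*(1/7627) = 0)
(-41936 - 42861)/(W - 37466) = (-41936 - 42861)/(0 - 37466) = -84797/(-37466) = -84797*(-1/37466) = 84797/37466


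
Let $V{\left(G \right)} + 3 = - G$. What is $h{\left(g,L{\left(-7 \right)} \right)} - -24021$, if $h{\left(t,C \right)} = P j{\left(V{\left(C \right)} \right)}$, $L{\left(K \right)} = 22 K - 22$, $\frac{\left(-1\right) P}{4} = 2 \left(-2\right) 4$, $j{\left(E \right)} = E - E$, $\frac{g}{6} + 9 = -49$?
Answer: $24021$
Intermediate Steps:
$g = -348$ ($g = -54 + 6 \left(-49\right) = -54 - 294 = -348$)
$V{\left(G \right)} = -3 - G$
$j{\left(E \right)} = 0$
$P = 64$ ($P = - 4 \cdot 2 \left(-2\right) 4 = - 4 \left(\left(-4\right) 4\right) = \left(-4\right) \left(-16\right) = 64$)
$L{\left(K \right)} = -22 + 22 K$
$h{\left(t,C \right)} = 0$ ($h{\left(t,C \right)} = 64 \cdot 0 = 0$)
$h{\left(g,L{\left(-7 \right)} \right)} - -24021 = 0 - -24021 = 0 + 24021 = 24021$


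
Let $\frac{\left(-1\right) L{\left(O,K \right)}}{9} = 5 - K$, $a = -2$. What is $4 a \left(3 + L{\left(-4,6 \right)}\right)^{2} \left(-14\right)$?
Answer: $16128$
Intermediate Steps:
$L{\left(O,K \right)} = -45 + 9 K$ ($L{\left(O,K \right)} = - 9 \left(5 - K\right) = -45 + 9 K$)
$4 a \left(3 + L{\left(-4,6 \right)}\right)^{2} \left(-14\right) = 4 \left(-2\right) \left(3 + \left(-45 + 9 \cdot 6\right)\right)^{2} \left(-14\right) = - 8 \left(3 + \left(-45 + 54\right)\right)^{2} \left(-14\right) = - 8 \left(3 + 9\right)^{2} \left(-14\right) = - 8 \cdot 12^{2} \left(-14\right) = \left(-8\right) 144 \left(-14\right) = \left(-1152\right) \left(-14\right) = 16128$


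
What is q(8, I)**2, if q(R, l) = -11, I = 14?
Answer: 121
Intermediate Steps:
q(8, I)**2 = (-11)**2 = 121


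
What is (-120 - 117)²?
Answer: 56169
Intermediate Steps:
(-120 - 117)² = (-237)² = 56169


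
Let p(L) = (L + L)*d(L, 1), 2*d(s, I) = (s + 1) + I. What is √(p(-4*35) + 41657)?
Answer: √60977 ≈ 246.94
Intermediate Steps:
d(s, I) = ½ + I/2 + s/2 (d(s, I) = ((s + 1) + I)/2 = ((1 + s) + I)/2 = (1 + I + s)/2 = ½ + I/2 + s/2)
p(L) = 2*L*(1 + L/2) (p(L) = (L + L)*(½ + (½)*1 + L/2) = (2*L)*(½ + ½ + L/2) = (2*L)*(1 + L/2) = 2*L*(1 + L/2))
√(p(-4*35) + 41657) = √((-4*35)*(2 - 4*35) + 41657) = √(-140*(2 - 140) + 41657) = √(-140*(-138) + 41657) = √(19320 + 41657) = √60977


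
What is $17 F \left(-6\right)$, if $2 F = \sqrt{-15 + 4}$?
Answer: $- 51 i \sqrt{11} \approx - 169.15 i$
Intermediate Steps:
$F = \frac{i \sqrt{11}}{2}$ ($F = \frac{\sqrt{-15 + 4}}{2} = \frac{\sqrt{-11}}{2} = \frac{i \sqrt{11}}{2} \approx 1.6583 i$)
$17 F \left(-6\right) = 17 \frac{i \sqrt{11}}{2} \left(-6\right) = \frac{17 i \sqrt{11}}{2} \left(-6\right) = - 51 i \sqrt{11}$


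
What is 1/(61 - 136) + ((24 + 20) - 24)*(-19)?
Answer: -28501/75 ≈ -380.01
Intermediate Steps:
1/(61 - 136) + ((24 + 20) - 24)*(-19) = 1/(-75) + (44 - 24)*(-19) = -1/75 + 20*(-19) = -1/75 - 380 = -28501/75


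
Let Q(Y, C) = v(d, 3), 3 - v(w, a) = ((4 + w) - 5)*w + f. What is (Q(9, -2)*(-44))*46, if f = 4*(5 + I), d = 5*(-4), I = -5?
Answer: 844008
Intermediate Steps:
d = -20
f = 0 (f = 4*(5 - 5) = 4*0 = 0)
v(w, a) = 3 - w*(-1 + w) (v(w, a) = 3 - (((4 + w) - 5)*w + 0) = 3 - ((-1 + w)*w + 0) = 3 - (w*(-1 + w) + 0) = 3 - w*(-1 + w))
Q(Y, C) = -417 (Q(Y, C) = 3 - 20 - 1*(-20)**2 = 3 - 20 - 1*400 = 3 - 20 - 400 = -417)
(Q(9, -2)*(-44))*46 = -417*(-44)*46 = 18348*46 = 844008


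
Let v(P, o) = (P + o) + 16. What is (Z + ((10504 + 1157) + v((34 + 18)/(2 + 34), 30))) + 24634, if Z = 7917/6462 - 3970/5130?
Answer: 13386324155/368334 ≈ 36343.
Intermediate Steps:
v(P, o) = 16 + P + o
Z = 166223/368334 (Z = 7917*(1/6462) - 3970*1/5130 = 2639/2154 - 397/513 = 166223/368334 ≈ 0.45128)
(Z + ((10504 + 1157) + v((34 + 18)/(2 + 34), 30))) + 24634 = (166223/368334 + ((10504 + 1157) + (16 + (34 + 18)/(2 + 34) + 30))) + 24634 = (166223/368334 + (11661 + (16 + 52/36 + 30))) + 24634 = (166223/368334 + (11661 + (16 + 52*(1/36) + 30))) + 24634 = (166223/368334 + (11661 + (16 + 13/9 + 30))) + 24634 = (166223/368334 + (11661 + 427/9)) + 24634 = (166223/368334 + 105376/9) + 24634 = 4312784399/368334 + 24634 = 13386324155/368334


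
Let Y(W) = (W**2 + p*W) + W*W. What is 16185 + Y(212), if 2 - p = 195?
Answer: 65157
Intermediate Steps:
p = -193 (p = 2 - 1*195 = 2 - 195 = -193)
Y(W) = -193*W + 2*W**2 (Y(W) = (W**2 - 193*W) + W*W = (W**2 - 193*W) + W**2 = -193*W + 2*W**2)
16185 + Y(212) = 16185 + 212*(-193 + 2*212) = 16185 + 212*(-193 + 424) = 16185 + 212*231 = 16185 + 48972 = 65157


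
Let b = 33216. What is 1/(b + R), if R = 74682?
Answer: 1/107898 ≈ 9.2680e-6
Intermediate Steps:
1/(b + R) = 1/(33216 + 74682) = 1/107898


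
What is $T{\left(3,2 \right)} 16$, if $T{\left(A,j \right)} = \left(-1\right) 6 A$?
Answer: $-288$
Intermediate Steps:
$T{\left(A,j \right)} = - 6 A$
$T{\left(3,2 \right)} 16 = \left(-6\right) 3 \cdot 16 = \left(-18\right) 16 = -288$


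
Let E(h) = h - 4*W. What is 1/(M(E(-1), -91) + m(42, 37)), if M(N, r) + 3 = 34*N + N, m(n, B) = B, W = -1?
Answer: 1/139 ≈ 0.0071942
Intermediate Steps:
E(h) = 4 + h (E(h) = h - 4*(-1) = h + 4 = 4 + h)
M(N, r) = -3 + 35*N (M(N, r) = -3 + (34*N + N) = -3 + 35*N)
1/(M(E(-1), -91) + m(42, 37)) = 1/((-3 + 35*(4 - 1)) + 37) = 1/((-3 + 35*3) + 37) = 1/((-3 + 105) + 37) = 1/(102 + 37) = 1/139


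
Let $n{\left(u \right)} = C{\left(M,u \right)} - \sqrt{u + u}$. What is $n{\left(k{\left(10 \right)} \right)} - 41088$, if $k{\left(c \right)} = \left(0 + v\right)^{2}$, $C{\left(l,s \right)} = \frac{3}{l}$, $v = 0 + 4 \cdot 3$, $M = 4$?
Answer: $- \frac{164349}{4} - 12 \sqrt{2} \approx -41104.0$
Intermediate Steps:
$v = 12$ ($v = 0 + 12 = 12$)
$k{\left(c \right)} = 144$ ($k{\left(c \right)} = \left(0 + 12\right)^{2} = 12^{2} = 144$)
$n{\left(u \right)} = \frac{3}{4} - \sqrt{2} \sqrt{u}$ ($n{\left(u \right)} = \frac{3}{4} - \sqrt{u + u} = 3 \cdot \frac{1}{4} - \sqrt{2 u} = \frac{3}{4} - \sqrt{2} \sqrt{u}$)
$n{\left(k{\left(10 \right)} \right)} - 41088 = \left(\frac{3}{4} - \sqrt{2} \sqrt{144}\right) - 41088 = \left(\frac{3}{4} - \sqrt{2} \cdot 12\right) - 41088 = \left(\frac{3}{4} - 12 \sqrt{2}\right) - 41088 = - \frac{164349}{4} - 12 \sqrt{2}$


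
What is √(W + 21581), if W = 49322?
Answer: 7*√1447 ≈ 266.28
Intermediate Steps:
√(W + 21581) = √(49322 + 21581) = √70903 = 7*√1447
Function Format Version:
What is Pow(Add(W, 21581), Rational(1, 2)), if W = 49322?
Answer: Mul(7, Pow(1447, Rational(1, 2))) ≈ 266.28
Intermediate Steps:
Pow(Add(W, 21581), Rational(1, 2)) = Pow(Add(49322, 21581), Rational(1, 2)) = Pow(70903, Rational(1, 2)) = Mul(7, Pow(1447, Rational(1, 2)))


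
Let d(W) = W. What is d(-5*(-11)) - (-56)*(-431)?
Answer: -24081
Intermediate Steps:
d(-5*(-11)) - (-56)*(-431) = -5*(-11) - (-56)*(-431) = 55 - 1*24136 = 55 - 24136 = -24081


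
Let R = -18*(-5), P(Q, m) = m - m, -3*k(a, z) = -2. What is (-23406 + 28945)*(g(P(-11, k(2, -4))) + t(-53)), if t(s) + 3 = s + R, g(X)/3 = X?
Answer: 188326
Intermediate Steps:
k(a, z) = ⅔ (k(a, z) = -⅓*(-2) = ⅔)
P(Q, m) = 0
R = 90
g(X) = 3*X
t(s) = 87 + s (t(s) = -3 + (s + 90) = -3 + (90 + s) = 87 + s)
(-23406 + 28945)*(g(P(-11, k(2, -4))) + t(-53)) = (-23406 + 28945)*(3*0 + (87 - 53)) = 5539*(0 + 34) = 5539*34 = 188326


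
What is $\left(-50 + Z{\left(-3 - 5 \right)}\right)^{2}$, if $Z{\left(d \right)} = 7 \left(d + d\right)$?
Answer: $26244$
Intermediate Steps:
$Z{\left(d \right)} = 14 d$ ($Z{\left(d \right)} = 7 \cdot 2 d = 14 d$)
$\left(-50 + Z{\left(-3 - 5 \right)}\right)^{2} = \left(-50 + 14 \left(-3 - 5\right)\right)^{2} = \left(-50 + 14 \left(-8\right)\right)^{2} = \left(-50 - 112\right)^{2} = \left(-162\right)^{2} = 26244$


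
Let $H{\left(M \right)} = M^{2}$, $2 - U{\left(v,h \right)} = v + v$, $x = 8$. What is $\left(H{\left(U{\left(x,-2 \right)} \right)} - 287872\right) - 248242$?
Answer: $-535918$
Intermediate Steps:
$U{\left(v,h \right)} = 2 - 2 v$ ($U{\left(v,h \right)} = 2 - \left(v + v\right) = 2 - 2 v$)
$\left(H{\left(U{\left(x,-2 \right)} \right)} - 287872\right) - 248242 = \left(\left(2 - 16\right)^{2} - 287872\right) - 248242 = \left(\left(-14\right)^{2} - 287872\right) - 248242 = \left(196 - 287872\right) - 248242 = -287676 - 248242 = -535918$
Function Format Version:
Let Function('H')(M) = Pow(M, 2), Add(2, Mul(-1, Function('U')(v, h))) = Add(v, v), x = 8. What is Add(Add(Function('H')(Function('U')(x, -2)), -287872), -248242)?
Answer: -535918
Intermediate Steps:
Function('U')(v, h) = Add(2, Mul(-2, v)) (Function('U')(v, h) = Add(2, Mul(-1, Add(v, v))) = Add(2, Mul(-1, Mul(2, v))) = Add(2, Mul(-2, v)))
Add(Add(Function('H')(Function('U')(x, -2)), -287872), -248242) = Add(Add(Pow(Add(2, Mul(-2, 8)), 2), -287872), -248242) = Add(Add(Pow(Add(2, -16), 2), -287872), -248242) = Add(Add(Pow(-14, 2), -287872), -248242) = Add(Add(196, -287872), -248242) = Add(-287676, -248242) = -535918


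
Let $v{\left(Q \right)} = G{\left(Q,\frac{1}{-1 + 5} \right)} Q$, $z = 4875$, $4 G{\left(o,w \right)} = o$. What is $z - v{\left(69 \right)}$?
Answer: $\frac{14739}{4} \approx 3684.8$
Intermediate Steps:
$G{\left(o,w \right)} = \frac{o}{4}$
$v{\left(Q \right)} = \frac{Q^{2}}{4}$ ($v{\left(Q \right)} = \frac{Q}{4} Q = \frac{Q^{2}}{4}$)
$z - v{\left(69 \right)} = 4875 - \frac{69^{2}}{4} = 4875 - \frac{1}{4} \cdot 4761 = 4875 - \frac{4761}{4} = \frac{14739}{4}$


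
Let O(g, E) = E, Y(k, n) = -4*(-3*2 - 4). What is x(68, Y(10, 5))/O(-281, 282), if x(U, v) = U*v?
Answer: 1360/141 ≈ 9.6454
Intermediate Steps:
Y(k, n) = 40 (Y(k, n) = -4*(-6 - 4) = -4*(-10) = 40)
x(68, Y(10, 5))/O(-281, 282) = (68*40)/282 = 2720*(1/282) = 1360/141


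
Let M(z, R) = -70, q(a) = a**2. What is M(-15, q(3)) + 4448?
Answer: 4378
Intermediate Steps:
M(-15, q(3)) + 4448 = -70 + 4448 = 4378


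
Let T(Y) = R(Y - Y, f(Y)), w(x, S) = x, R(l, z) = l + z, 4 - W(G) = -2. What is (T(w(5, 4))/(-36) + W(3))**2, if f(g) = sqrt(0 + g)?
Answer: (216 - sqrt(5))**2/1296 ≈ 35.258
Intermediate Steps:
f(g) = sqrt(g)
W(G) = 6 (W(G) = 4 - 1*(-2) = 4 + 2 = 6)
T(Y) = sqrt(Y) (T(Y) = (Y - Y) + sqrt(Y) = 0 + sqrt(Y) = sqrt(Y))
(T(w(5, 4))/(-36) + W(3))**2 = (sqrt(5)/(-36) + 6)**2 = (sqrt(5)*(-1/36) + 6)**2 = (-sqrt(5)/36 + 6)**2 = (6 - sqrt(5)/36)**2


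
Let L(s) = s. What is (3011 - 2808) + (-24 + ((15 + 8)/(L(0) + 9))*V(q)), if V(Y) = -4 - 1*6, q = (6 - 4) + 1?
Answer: 1381/9 ≈ 153.44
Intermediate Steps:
q = 3 (q = 2 + 1 = 3)
V(Y) = -10 (V(Y) = -4 - 6 = -10)
(3011 - 2808) + (-24 + ((15 + 8)/(L(0) + 9))*V(q)) = (3011 - 2808) + (-24 + ((15 + 8)/(0 + 9))*(-10)) = 203 + (-24 + (23/9)*(-10)) = 203 + (-24 - 230/9) = 203 - 446/9 = 1381/9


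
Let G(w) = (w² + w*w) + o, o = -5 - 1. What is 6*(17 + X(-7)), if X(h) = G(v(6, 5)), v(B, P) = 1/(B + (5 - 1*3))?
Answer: 1059/16 ≈ 66.188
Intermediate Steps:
o = -6
v(B, P) = 1/(2 + B) (v(B, P) = 1/(B + (5 - 3)) = 1/(B + 2) = 1/(2 + B))
G(w) = -6 + 2*w² (G(w) = (w² + w*w) - 6 = (w² + w²) - 6 = 2*w² - 6 = -6 + 2*w²)
X(h) = -191/32 (X(h) = -6 + 2*(1/(2 + 6))² = -6 + 2*(1/8)² = -6 + 2*(⅛)² = -6 + 2*(1/64) = -6 + 1/32 = -191/32)
6*(17 + X(-7)) = 6*(17 - 191/32) = 6*(353/32) = 1059/16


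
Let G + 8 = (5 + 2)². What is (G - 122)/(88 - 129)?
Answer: 81/41 ≈ 1.9756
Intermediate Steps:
G = 41 (G = -8 + (5 + 2)² = -8 + 7² = -8 + 49 = 41)
(G - 122)/(88 - 129) = (41 - 122)/(88 - 129) = -81/(-41) = -81*(-1/41) = 81/41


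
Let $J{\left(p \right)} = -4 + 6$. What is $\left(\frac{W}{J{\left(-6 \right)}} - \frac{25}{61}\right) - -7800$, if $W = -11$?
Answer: $\frac{950879}{122} \approx 7794.1$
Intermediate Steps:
$J{\left(p \right)} = 2$
$\left(\frac{W}{J{\left(-6 \right)}} - \frac{25}{61}\right) - -7800 = \left(- \frac{11}{2} - \frac{25}{61}\right) - -7800 = \left(\left(-11\right) \frac{1}{2} - \frac{25}{61}\right) + 7800 = \left(- \frac{11}{2} - \frac{25}{61}\right) + 7800 = - \frac{721}{122} + 7800 = \frac{950879}{122}$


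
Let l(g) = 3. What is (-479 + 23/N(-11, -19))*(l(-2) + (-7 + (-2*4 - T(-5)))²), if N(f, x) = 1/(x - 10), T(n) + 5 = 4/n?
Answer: -2510886/25 ≈ -1.0044e+5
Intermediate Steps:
T(n) = -5 + 4/n
N(f, x) = 1/(-10 + x)
(-479 + 23/N(-11, -19))*(l(-2) + (-7 + (-2*4 - T(-5)))²) = (-479 + 23/(1/(-10 - 19)))*(3 + (-7 + (-2*4 - (-5 + 4/(-5))))²) = (-479 + 23/(1/(-29)))*(3 + (-7 + (-8 - (-5 + 4*(-⅕))))²) = (-479 + 23/(-1/29))*(3 + (-7 + (-8 - (-5 - ⅘)))²) = (-479 + 23*(-29))*(3 + (-7 + (-8 - 1*(-29/5)))²) = (-479 - 667)*(3 + (-7 + (-8 + 29/5))²) = -1146*(3 + (-7 - 11/5)²) = -1146*(3 + (-46/5)²) = -1146*(3 + 2116/25) = -1146*2191/25 = -2510886/25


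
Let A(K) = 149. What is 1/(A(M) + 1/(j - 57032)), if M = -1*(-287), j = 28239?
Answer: 28793/4290156 ≈ 0.0067114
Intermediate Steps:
M = 287
1/(A(M) + 1/(j - 57032)) = 1/(149 + 1/(28239 - 57032)) = 1/(149 + 1/(-28793)) = 1/(149 - 1/28793) = 1/(4290156/28793) = 28793/4290156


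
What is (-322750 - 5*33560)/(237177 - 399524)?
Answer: 490550/162347 ≈ 3.0216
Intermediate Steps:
(-322750 - 5*33560)/(237177 - 399524) = (-322750 - 167800)/(-162347) = -490550*(-1/162347) = 490550/162347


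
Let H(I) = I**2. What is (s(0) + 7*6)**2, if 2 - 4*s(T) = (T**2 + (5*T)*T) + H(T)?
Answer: 7225/4 ≈ 1806.3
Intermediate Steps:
s(T) = 1/2 - 7*T**2/4 (s(T) = 1/2 - ((T**2 + (5*T)*T) + T**2)/4 = 1/2 - ((T**2 + 5*T**2) + T**2)/4 = 1/2 - (6*T**2 + T**2)/4 = 1/2 - 7*T**2/4)
(s(0) + 7*6)**2 = ((1/2 - 7/4*0**2) + 7*6)**2 = ((1/2 - 7/4*0) + 42)**2 = ((1/2 + 0) + 42)**2 = (1/2 + 42)**2 = (85/2)**2 = 7225/4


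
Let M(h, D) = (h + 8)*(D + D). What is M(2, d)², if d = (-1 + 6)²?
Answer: 250000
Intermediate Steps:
d = 25 (d = 5² = 25)
M(h, D) = 2*D*(8 + h) (M(h, D) = (8 + h)*(2*D) = 2*D*(8 + h))
M(2, d)² = (2*25*(8 + 2))² = (2*25*10)² = 500² = 250000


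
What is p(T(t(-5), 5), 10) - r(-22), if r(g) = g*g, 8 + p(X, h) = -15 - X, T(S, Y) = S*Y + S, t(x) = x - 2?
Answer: -465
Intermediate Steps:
t(x) = -2 + x
T(S, Y) = S + S*Y
p(X, h) = -23 - X (p(X, h) = -8 + (-15 - X) = -23 - X)
r(g) = g²
p(T(t(-5), 5), 10) - r(-22) = (-23 - (-2 - 5)*(1 + 5)) - 1*(-22)² = (-23 - (-7)*6) - 1*484 = (-23 - 1*(-42)) - 484 = (-23 + 42) - 484 = 19 - 484 = -465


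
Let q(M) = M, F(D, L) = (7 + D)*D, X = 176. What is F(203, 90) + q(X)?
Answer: 42806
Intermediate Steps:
F(D, L) = D*(7 + D)
F(203, 90) + q(X) = 203*(7 + 203) + 176 = 203*210 + 176 = 42630 + 176 = 42806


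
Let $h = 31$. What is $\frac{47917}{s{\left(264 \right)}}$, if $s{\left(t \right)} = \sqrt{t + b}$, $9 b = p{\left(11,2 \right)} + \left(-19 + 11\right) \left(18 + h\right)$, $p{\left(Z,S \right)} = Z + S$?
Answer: $\frac{143751 \sqrt{1997}}{1997} \approx 3216.8$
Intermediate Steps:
$p{\left(Z,S \right)} = S + Z$
$b = - \frac{379}{9}$ ($b = \frac{\left(2 + 11\right) + \left(-19 + 11\right) \left(18 + 31\right)}{9} = \frac{13 - 392}{9} = \frac{1}{9} \left(-379\right) = - \frac{379}{9} \approx -42.111$)
$s{\left(t \right)} = \sqrt{- \frac{379}{9} + t}$ ($s{\left(t \right)} = \sqrt{t - \frac{379}{9}} = \sqrt{- \frac{379}{9} + t}$)
$\frac{47917}{s{\left(264 \right)}} = \frac{47917}{\frac{1}{3} \sqrt{-379 + 9 \cdot 264}} = \frac{47917}{\frac{1}{3} \sqrt{-379 + 2376}} = \frac{47917}{\frac{1}{3} \sqrt{1997}} = 47917 \frac{3 \sqrt{1997}}{1997} = \frac{143751 \sqrt{1997}}{1997}$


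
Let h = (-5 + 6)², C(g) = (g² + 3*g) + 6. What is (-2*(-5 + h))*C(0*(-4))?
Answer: 48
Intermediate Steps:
C(g) = 6 + g² + 3*g
h = 1 (h = 1² = 1)
(-2*(-5 + h))*C(0*(-4)) = (-2*(-5 + 1))*(6 + (0*(-4))² + 3*(0*(-4))) = (-2*(-4))*(6 + 0² + 3*0) = 8*(6 + 0 + 0) = 8*6 = 48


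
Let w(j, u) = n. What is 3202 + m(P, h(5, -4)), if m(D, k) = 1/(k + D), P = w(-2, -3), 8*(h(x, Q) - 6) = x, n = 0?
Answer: 169714/53 ≈ 3202.2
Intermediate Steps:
w(j, u) = 0
h(x, Q) = 6 + x/8
P = 0
m(D, k) = 1/(D + k)
3202 + m(P, h(5, -4)) = 3202 + 1/(0 + (6 + (⅛)*5)) = 3202 + 1/(0 + (6 + 5/8)) = 3202 + 1/(0 + 53/8) = 3202 + 1/(53/8) = 3202 + 8/53 = 169714/53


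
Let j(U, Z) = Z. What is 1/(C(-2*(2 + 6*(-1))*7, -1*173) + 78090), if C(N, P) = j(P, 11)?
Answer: 1/78101 ≈ 1.2804e-5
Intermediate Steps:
C(N, P) = 11
1/(C(-2*(2 + 6*(-1))*7, -1*173) + 78090) = 1/(11 + 78090) = 1/78101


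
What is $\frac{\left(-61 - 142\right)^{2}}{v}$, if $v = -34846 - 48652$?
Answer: $- \frac{41209}{83498} \approx -0.49353$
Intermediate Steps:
$v = -83498$
$\frac{\left(-61 - 142\right)^{2}}{v} = \frac{\left(-61 - 142\right)^{2}}{-83498} = \left(-203\right)^{2} \left(- \frac{1}{83498}\right) = 41209 \left(- \frac{1}{83498}\right) = - \frac{41209}{83498}$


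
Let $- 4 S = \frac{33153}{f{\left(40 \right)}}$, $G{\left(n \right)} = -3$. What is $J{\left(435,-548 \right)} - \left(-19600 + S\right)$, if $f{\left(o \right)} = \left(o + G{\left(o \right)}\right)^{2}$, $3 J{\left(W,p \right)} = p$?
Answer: $\frac{319087411}{16428} \approx 19423.0$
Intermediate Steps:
$J{\left(W,p \right)} = \frac{p}{3}$
$f{\left(o \right)} = \left(-3 + o\right)^{2}$ ($f{\left(o \right)} = \left(o - 3\right)^{2} = \left(-3 + o\right)^{2}$)
$S = - \frac{33153}{5476}$ ($S = - \frac{33153 \frac{1}{\left(-3 + 40\right)^{2}}}{4} = - \frac{33153 \frac{1}{37^{2}}}{4} = - \frac{33153 \cdot \frac{1}{1369}}{4} = \left(- \frac{1}{4}\right) \frac{33153}{1369} = - \frac{33153}{5476} \approx -6.0542$)
$J{\left(435,-548 \right)} - \left(-19600 + S\right) = \frac{1}{3} \left(-548\right) - \left(- \frac{33153}{5476} - 140^{2}\right) = - \frac{548}{3} + \left(19600 + \frac{33153}{5476}\right) = - \frac{548}{3} + \frac{107362753}{5476} = \frac{319087411}{16428}$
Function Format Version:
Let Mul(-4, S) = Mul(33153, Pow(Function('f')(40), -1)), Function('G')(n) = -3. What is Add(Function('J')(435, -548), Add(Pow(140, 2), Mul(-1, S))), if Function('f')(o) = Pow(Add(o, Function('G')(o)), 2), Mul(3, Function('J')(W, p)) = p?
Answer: Rational(319087411, 16428) ≈ 19423.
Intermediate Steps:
Function('J')(W, p) = Mul(Rational(1, 3), p)
Function('f')(o) = Pow(Add(-3, o), 2) (Function('f')(o) = Pow(Add(o, -3), 2) = Pow(Add(-3, o), 2))
S = Rational(-33153, 5476) (S = Mul(Rational(-1, 4), Mul(33153, Pow(Pow(Add(-3, 40), 2), -1))) = Mul(Rational(-1, 4), Mul(33153, Pow(Pow(37, 2), -1))) = Mul(Rational(-1, 4), Mul(33153, Pow(1369, -1))) = Mul(Rational(-1, 4), Mul(33153, Rational(1, 1369))) = Mul(Rational(-1, 4), Rational(33153, 1369)) = Rational(-33153, 5476) ≈ -6.0542)
Add(Function('J')(435, -548), Add(Pow(140, 2), Mul(-1, S))) = Add(Mul(Rational(1, 3), -548), Add(Pow(140, 2), Mul(-1, Rational(-33153, 5476)))) = Add(Rational(-548, 3), Add(19600, Rational(33153, 5476))) = Add(Rational(-548, 3), Rational(107362753, 5476)) = Rational(319087411, 16428)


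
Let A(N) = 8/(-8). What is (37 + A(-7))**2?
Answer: 1296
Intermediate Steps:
A(N) = -1 (A(N) = 8*(-1/8) = -1)
(37 + A(-7))**2 = (37 - 1)**2 = 36**2 = 1296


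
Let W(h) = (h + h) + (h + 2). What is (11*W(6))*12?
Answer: 2640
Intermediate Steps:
W(h) = 2 + 3*h (W(h) = 2*h + (2 + h) = 2 + 3*h)
(11*W(6))*12 = (11*(2 + 3*6))*12 = (11*(2 + 18))*12 = (11*20)*12 = 220*12 = 2640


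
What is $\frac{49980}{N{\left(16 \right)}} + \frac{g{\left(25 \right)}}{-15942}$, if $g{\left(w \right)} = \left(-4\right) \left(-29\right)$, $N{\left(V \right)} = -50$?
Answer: $- \frac{39839348}{39855} \approx -999.61$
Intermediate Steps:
$g{\left(w \right)} = 116$
$\frac{49980}{N{\left(16 \right)}} + \frac{g{\left(25 \right)}}{-15942} = \frac{49980}{-50} + \frac{116}{-15942} = 49980 \left(- \frac{1}{50}\right) + 116 \left(- \frac{1}{15942}\right) = - \frac{4998}{5} - \frac{58}{7971} = - \frac{39839348}{39855}$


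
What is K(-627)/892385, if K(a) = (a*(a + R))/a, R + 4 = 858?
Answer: 227/892385 ≈ 0.00025437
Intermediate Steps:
R = 854 (R = -4 + 858 = 854)
K(a) = 854 + a (K(a) = (a*(a + 854))/a = (a*(854 + a))/a = 854 + a)
K(-627)/892385 = (854 - 627)/892385 = 227*(1/892385) = 227/892385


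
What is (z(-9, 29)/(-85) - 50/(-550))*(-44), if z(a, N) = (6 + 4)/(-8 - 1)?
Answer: -700/153 ≈ -4.5752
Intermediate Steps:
z(a, N) = -10/9 (z(a, N) = 10/(-9) = 10*(-⅑) = -10/9)
(z(-9, 29)/(-85) - 50/(-550))*(-44) = (-10/9/(-85) - 50/(-550))*(-44) = (-10/9*(-1/85) - 50*(-1/550))*(-44) = (2/153 + 1/11)*(-44) = (175/1683)*(-44) = -700/153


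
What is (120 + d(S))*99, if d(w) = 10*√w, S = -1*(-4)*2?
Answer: 11880 + 1980*√2 ≈ 14680.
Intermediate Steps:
S = 8 (S = 4*2 = 8)
(120 + d(S))*99 = (120 + 10*√8)*99 = (120 + 10*(2*√2))*99 = (120 + 20*√2)*99 = 11880 + 1980*√2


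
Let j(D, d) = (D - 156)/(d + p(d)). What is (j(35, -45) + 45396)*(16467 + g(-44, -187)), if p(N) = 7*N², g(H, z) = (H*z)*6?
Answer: 938434560217/314 ≈ 2.9886e+9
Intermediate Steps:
g(H, z) = 6*H*z
j(D, d) = (-156 + D)/(d + 7*d²) (j(D, d) = (D - 156)/(d + 7*d²) = (-156 + D)/(d + 7*d²))
(j(35, -45) + 45396)*(16467 + g(-44, -187)) = ((-156 + 35)/((-45)*(1 + 7*(-45))) + 45396)*(16467 + 6*(-44)*(-187)) = (-1/45*(-121)/(1 - 315) + 45396)*(16467 + 49368) = (-1/45*(-121)/(-314) + 45396)*65835 = (-1/45*(-1/314)*(-121) + 45396)*65835 = (-121/14130 + 45396)*65835 = (641445359/14130)*65835 = 938434560217/314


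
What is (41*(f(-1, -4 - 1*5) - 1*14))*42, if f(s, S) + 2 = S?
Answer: -43050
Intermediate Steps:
f(s, S) = -2 + S
(41*(f(-1, -4 - 1*5) - 1*14))*42 = (41*((-2 + (-4 - 1*5)) - 1*14))*42 = (41*((-2 + (-4 - 5)) - 14))*42 = (41*((-2 - 9) - 14))*42 = (41*(-11 - 14))*42 = (41*(-25))*42 = -1025*42 = -43050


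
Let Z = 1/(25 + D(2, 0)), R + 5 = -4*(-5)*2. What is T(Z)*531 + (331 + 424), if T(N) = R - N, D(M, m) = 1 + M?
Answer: 540989/28 ≈ 19321.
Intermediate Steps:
R = 35 (R = -5 - 4*(-5)*2 = -5 + 20*2 = -5 + 40 = 35)
Z = 1/28 (Z = 1/(25 + (1 + 2)) = 1/(25 + 3) = 1/28 ≈ 0.035714)
T(N) = 35 - N
T(Z)*531 + (331 + 424) = (35 - 1*1/28)*531 + (331 + 424) = (35 - 1/28)*531 + 755 = (979/28)*531 + 755 = 519849/28 + 755 = 540989/28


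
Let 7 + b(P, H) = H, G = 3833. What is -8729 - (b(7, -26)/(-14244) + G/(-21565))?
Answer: -893749760111/102390620 ≈ -8728.8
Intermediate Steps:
b(P, H) = -7 + H
-8729 - (b(7, -26)/(-14244) + G/(-21565)) = -8729 - ((-7 - 26)/(-14244) + 3833/(-21565)) = -8729 - (-33*(-1/14244) + 3833*(-1/21565)) = -8729 - (11/4748 - 3833/21565) = -8729 - 1*(-17961869/102390620) = -8729 + 17961869/102390620 = -893749760111/102390620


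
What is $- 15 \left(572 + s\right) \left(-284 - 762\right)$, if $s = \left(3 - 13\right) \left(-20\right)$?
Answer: $12112680$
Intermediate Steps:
$s = 200$ ($s = \left(-10\right) \left(-20\right) = 200$)
$- 15 \left(572 + s\right) \left(-284 - 762\right) = - 15 \left(572 + 200\right) \left(-284 - 762\right) = - 15 \cdot 772 \left(-1046\right) = \left(-15\right) \left(-807512\right) = 12112680$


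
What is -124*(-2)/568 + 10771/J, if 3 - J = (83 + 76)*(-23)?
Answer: 878201/259860 ≈ 3.3795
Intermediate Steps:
J = 3660 (J = 3 - (83 + 76)*(-23) = 3 - 159*(-23) = 3 - 1*(-3657) = 3 + 3657 = 3660)
-124*(-2)/568 + 10771/J = -124*(-2)/568 + 10771/3660 = 248*(1/568) + 10771*(1/3660) = 31/71 + 10771/3660 = 878201/259860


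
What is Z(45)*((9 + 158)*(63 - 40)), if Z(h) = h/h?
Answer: 3841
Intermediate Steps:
Z(h) = 1
Z(45)*((9 + 158)*(63 - 40)) = 1*((9 + 158)*(63 - 40)) = 1*(167*23) = 1*3841 = 3841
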